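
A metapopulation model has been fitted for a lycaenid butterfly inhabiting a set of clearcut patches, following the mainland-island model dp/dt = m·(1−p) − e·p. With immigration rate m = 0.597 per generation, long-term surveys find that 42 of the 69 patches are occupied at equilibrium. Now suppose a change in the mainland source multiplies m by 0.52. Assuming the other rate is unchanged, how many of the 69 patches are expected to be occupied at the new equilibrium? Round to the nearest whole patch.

31

Observed p* = 42/69 = 0.60870.
Balance m(1−p*) = e·p* gives e = m(1−p*)/p* = 0.597×0.39130/0.60870 = 0.38378.
New p* = m/(m+e) = 0.31044/(0.31044+0.38378) = 0.44718.
Expected occupied = 69 × 0.44718 = 30.86 ≈ 31.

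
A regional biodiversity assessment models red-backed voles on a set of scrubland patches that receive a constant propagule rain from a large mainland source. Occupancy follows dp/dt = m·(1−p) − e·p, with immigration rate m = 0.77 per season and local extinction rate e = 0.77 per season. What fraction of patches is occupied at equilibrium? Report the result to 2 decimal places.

Setting dp/dt = 0: m − m·p* = e·p*, so m = (m+e)·p*.
p* = m/(m+e) = 0.77/(0.77+0.77) = 0.77/1.5400 = 0.5000.

0.50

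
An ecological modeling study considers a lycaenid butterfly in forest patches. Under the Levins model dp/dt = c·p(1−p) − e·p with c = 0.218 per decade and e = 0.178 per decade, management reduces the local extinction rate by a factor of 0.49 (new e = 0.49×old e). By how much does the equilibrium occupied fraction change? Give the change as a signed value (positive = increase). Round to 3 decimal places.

0.416

Before: p* = 1 − 0.178/0.218 = 0.1835.
After the change, c = 0.218, e = 0.08722, so p* = 1 − 0.08722/0.218 = 0.5999.
Δp* = 0.5999 − 0.1835 = +0.4164.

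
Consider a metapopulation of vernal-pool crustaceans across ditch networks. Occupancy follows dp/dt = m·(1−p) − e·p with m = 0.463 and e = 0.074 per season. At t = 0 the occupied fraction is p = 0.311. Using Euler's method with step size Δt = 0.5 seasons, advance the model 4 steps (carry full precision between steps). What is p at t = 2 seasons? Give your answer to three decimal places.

0.704

Update rule: p ← p + [m·(1−p) − e·p]·Δt with Δt = 0.5.
p: 0.31100 → 0.45900  (Δp = +0.14800)
p: 0.45900 → 0.56726  (Δp = +0.10826)
p: 0.56726 → 0.64645  (Δp = +0.07919)
p: 0.64645 → 0.70438  (Δp = +0.05793)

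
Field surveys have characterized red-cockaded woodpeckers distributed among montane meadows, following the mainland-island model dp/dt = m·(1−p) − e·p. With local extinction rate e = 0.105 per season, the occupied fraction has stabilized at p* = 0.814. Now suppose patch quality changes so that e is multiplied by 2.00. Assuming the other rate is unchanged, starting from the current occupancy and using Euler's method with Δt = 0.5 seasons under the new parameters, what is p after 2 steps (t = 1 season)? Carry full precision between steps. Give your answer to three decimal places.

Balance m(1−p*) = e·p* gives m = e·p*/(1−p*) = 0.105×0.81400/0.18600 = 0.45952.
Starting from p₀ = 0.81400; update p ← p + (dp/dt)·Δt with the new parameters.
t = 0.5: p = 0.81400 + (-0.04273) = 0.77126
t = 1: p = 0.77126 + (-0.02843) = 0.74284

0.743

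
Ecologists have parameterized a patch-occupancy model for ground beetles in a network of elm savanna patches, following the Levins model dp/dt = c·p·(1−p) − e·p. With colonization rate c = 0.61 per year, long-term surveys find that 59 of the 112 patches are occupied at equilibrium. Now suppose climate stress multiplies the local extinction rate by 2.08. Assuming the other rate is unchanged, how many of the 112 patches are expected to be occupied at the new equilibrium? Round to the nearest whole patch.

Observed p* = 59/112 = 0.52679.
Balance c(1−p*) = e gives e = 0.61×(1 − 0.52679) = 0.28866.
New p* = 1 − e/c = 1 − 0.60041/0.61000 = 0.01572.
Expected occupied = 112 × 0.01572 = 1.76 ≈ 2.

2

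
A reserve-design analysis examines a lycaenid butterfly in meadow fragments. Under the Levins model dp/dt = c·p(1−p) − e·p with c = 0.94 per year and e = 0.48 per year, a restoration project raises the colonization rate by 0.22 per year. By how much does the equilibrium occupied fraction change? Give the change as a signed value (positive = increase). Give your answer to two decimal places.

0.10

Before: p* = 1 − 0.48/0.94 = 0.4894.
After the change, c = 1.16, e = 0.48, so p* = 1 − 0.48/1.16 = 0.5862.
Δp* = 0.5862 − 0.4894 = +0.0968.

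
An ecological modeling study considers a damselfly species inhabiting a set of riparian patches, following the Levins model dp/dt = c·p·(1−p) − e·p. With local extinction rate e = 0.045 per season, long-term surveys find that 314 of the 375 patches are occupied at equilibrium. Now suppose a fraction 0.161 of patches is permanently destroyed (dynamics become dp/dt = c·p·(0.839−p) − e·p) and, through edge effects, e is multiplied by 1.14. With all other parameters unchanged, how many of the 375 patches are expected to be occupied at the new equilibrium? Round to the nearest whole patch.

245

Observed p* = 314/375 = 0.83733.
Balance c(1−p*) = e gives c = e/(1 − 0.83733) = 0.045/0.16267 = 0.27663.
New p* = 0.839 − e/c = 0.839 − 0.05130/0.27663 = 0.65355.
Expected occupied = 375 × 0.65355 = 245.08 ≈ 245.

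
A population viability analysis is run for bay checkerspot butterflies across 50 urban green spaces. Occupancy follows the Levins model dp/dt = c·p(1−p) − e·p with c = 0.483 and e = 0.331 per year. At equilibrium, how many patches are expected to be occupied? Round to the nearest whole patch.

p* = 1 − e/c = 1 − 0.331/0.483 = 0.3147.
Expected occupied patches = N × p* = 50 × 0.3147 = 15.73 ≈ 16.

16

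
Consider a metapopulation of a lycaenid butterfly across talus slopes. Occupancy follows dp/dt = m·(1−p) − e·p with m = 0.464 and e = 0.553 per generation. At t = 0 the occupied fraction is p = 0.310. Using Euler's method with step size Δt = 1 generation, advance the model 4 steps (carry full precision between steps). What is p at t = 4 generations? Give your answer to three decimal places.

Update rule: p ← p + [m·(1−p) − e·p]·Δt with Δt = 1.
p: 0.31000 → 0.45873  (Δp = +0.14873)
p: 0.45873 → 0.45620  (Δp = -0.00253)
p: 0.45620 → 0.45624  (Δp = +0.00004)
p: 0.45624 → 0.45624  (Δp = -0.00000)

0.456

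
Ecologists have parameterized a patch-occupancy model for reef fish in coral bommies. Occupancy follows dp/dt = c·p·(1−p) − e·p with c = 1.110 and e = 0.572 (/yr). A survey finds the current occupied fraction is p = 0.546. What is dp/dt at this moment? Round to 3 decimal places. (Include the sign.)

Colonization term: c·p·(1−p) = 1.110×0.546×0.4540 = 0.27515.
Extinction term: e·p = 0.31231.
dp/dt = 0.27515 − 0.31231 = -0.03716.

-0.037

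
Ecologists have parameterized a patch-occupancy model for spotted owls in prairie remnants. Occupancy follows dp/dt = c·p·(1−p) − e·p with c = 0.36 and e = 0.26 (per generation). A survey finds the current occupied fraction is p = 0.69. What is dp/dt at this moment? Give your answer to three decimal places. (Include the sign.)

Colonization term: c·p·(1−p) = 0.36×0.69×0.3100 = 0.07700.
Extinction term: e·p = 0.17940.
dp/dt = 0.07700 − 0.17940 = -0.10240.

-0.102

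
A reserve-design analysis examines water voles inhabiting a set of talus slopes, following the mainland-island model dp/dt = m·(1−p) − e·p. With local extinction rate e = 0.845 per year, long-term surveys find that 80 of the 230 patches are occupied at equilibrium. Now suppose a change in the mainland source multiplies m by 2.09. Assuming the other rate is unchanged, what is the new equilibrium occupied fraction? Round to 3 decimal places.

Observed p* = 80/230 = 0.34783.
Balance m(1−p*) = e·p* gives m = e·p*/(1−p*) = 0.845×0.34783/0.65217 = 0.45067.
New p* = m/(m+e) = 0.94190/(0.94190+0.84500) = 0.52711.

0.527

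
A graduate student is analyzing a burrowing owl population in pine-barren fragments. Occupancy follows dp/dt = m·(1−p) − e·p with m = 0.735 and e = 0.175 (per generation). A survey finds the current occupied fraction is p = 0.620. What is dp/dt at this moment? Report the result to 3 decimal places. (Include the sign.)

Colonization term: m·(1−p) = 0.735×0.3800 = 0.27930.
Extinction term: e·p = 0.10850.
dp/dt = 0.27930 − 0.10850 = 0.17080.

0.171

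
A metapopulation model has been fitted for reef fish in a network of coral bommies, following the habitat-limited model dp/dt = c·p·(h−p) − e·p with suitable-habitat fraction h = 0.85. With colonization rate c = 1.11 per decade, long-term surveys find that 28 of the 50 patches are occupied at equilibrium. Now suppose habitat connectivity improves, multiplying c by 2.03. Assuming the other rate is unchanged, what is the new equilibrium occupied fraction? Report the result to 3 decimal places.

Observed p* = 28/50 = 0.56000.
Balance c(h−p*) = e gives e = 1.11×(0.85 − 0.56000) = 0.32190.
New p* = 0.85 − e/c = 0.85 − 0.32190/2.25330 = 0.70714.

0.707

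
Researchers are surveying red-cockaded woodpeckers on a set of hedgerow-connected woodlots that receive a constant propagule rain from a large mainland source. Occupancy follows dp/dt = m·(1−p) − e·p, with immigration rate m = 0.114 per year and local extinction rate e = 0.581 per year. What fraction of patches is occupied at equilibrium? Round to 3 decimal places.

0.164

Setting dp/dt = 0: m − m·p* = e·p*, so m = (m+e)·p*.
p* = m/(m+e) = 0.114/(0.114+0.581) = 0.114/0.6950 = 0.1640.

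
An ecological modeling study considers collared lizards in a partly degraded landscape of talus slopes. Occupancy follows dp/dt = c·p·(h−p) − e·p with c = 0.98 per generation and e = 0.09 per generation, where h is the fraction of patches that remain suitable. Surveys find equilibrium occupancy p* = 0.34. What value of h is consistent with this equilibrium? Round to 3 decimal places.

At equilibrium c(h−p*) = e, so h = p* + e/c.
h = 0.34 + 0.09/0.98 = 0.34 + 0.0918 = 0.4318.

0.432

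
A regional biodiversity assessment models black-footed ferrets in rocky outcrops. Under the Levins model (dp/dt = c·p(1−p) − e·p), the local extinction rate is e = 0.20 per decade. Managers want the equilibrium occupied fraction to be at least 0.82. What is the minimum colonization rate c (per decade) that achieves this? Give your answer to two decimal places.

1.11

p* = 1 − e/c ≥ 0.82 requires e/c ≤ 0.1800, i.e. c ≥ e/0.1800.
c_min = 0.20/0.1800 = 1.1111.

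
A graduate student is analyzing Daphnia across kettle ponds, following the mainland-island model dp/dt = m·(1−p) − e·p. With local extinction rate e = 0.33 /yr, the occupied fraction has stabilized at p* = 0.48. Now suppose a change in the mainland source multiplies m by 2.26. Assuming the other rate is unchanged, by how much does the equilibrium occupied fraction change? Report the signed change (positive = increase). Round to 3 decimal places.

Balance m(1−p*) = e·p* gives m = e·p*/(1−p*) = 0.33×0.48000/0.52000 = 0.30462.
New p* = m/(m+e) = 0.68844/(0.68844+0.33000) = 0.67598.
Δp* = 0.67598 − 0.48000 = +0.19598.

0.196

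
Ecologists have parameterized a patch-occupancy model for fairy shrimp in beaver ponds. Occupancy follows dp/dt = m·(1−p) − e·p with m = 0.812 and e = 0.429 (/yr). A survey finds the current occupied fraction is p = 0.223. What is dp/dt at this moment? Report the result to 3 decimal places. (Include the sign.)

Colonization term: m·(1−p) = 0.812×0.7770 = 0.63092.
Extinction term: e·p = 0.09567.
dp/dt = 0.63092 − 0.09567 = 0.53526.

0.535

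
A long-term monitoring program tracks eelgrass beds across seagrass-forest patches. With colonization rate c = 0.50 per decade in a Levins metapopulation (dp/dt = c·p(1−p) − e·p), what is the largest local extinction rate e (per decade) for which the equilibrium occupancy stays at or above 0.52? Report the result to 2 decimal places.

1 − e/c ≥ 0.52 ⇒ e ≤ c(1 − 0.52) = 0.50 × 0.4800.
e_max = 0.2400.

0.24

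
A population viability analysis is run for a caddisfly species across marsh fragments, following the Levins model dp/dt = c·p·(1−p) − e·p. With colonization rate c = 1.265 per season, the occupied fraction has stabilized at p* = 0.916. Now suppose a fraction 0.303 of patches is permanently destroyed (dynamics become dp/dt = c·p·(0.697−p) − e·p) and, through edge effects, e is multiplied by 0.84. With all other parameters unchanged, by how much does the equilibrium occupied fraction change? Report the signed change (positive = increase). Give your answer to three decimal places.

-0.290

Balance c(1−p*) = e gives e = 1.265×(1 − 0.91600) = 0.10626.
New p* = 0.697 − e/c = 0.697 − 0.08926/1.26500 = 0.62644.
Δp* = 0.62644 − 0.91600 = -0.28956.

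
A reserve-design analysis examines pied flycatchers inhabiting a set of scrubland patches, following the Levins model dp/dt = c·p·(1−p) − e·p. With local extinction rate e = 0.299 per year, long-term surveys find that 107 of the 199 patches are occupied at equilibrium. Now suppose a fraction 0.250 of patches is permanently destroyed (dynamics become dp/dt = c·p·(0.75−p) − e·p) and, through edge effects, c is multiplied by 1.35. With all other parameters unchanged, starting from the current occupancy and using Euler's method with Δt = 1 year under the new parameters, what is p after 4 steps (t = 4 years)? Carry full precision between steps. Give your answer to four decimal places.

0.4228

Observed p* = 107/199 = 0.53769.
Balance c(1−p*) = e gives c = e/(1 − 0.53769) = 0.299/0.46231 = 0.64675.
Starting from p₀ = 0.53769; update p ← p + (dp/dt)·Δt with the new parameters.
p: 0.53769 → 0.47659  (Δp = -0.06110)
p: 0.47659 → 0.44786  (Δp = -0.02873)
p: 0.44786 → 0.43210  (Δp = -0.01576)
p: 0.43210 → 0.42283  (Δp = -0.00926)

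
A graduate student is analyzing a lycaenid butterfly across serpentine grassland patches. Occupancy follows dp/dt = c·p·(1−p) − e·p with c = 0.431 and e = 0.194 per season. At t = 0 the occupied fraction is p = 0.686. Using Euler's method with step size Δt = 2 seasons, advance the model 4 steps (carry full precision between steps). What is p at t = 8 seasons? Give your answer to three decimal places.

0.557

Update rule: p ← p + [c·p·(1−p) − e·p]·Δt with Δt = 2.
p: 0.68600 → 0.60551  (Δp = -0.08049)
p: 0.60551 → 0.57648  (Δp = -0.02903)
p: 0.57648 → 0.56326  (Δp = -0.01321)
p: 0.56326 → 0.55677  (Δp = -0.00650)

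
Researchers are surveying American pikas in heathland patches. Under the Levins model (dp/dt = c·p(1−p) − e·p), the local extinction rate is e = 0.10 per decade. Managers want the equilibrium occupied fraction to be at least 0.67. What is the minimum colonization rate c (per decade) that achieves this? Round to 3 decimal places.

0.303

p* = 1 − e/c ≥ 0.67 requires e/c ≤ 0.3300, i.e. c ≥ e/0.3300.
c_min = 0.10/0.3300 = 0.3030.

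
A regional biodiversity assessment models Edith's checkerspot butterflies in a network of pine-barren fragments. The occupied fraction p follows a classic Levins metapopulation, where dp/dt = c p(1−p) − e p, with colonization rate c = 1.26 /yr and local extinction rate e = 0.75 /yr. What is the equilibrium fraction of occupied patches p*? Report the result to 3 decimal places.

0.405

At equilibrium, colonization balances extinction: c·p*·(1−p*) = e·p*.
So p* = 1 − e/c = 1 − 0.75/1.26 = 1 − 0.5952 = 0.4048.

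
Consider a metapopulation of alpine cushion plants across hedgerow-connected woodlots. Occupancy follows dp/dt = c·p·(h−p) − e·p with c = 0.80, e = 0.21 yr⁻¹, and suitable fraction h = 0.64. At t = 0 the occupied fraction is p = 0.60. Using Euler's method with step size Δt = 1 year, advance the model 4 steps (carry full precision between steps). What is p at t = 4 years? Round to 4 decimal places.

Update rule: p ← p + [c·p·(h−p) − e·p]·Δt with Δt = 1.
p: 0.60000 → 0.49320  (Δp = -0.10680)
p: 0.49320 → 0.44755  (Δp = -0.04565)
p: 0.44755 → 0.42247  (Δp = -0.02508)
p: 0.42247 → 0.40727  (Δp = -0.01520)

0.4073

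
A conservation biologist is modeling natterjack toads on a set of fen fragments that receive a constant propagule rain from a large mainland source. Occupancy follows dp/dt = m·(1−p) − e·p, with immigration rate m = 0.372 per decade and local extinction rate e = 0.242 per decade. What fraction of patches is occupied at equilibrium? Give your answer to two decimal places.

At equilibrium the propagule rain into empty patches balances local extinction: m(1−p*) = e·p*.
p* = m/(m+e) = 0.372/(0.372+0.242) = 0.372/0.6140 = 0.6059.

0.61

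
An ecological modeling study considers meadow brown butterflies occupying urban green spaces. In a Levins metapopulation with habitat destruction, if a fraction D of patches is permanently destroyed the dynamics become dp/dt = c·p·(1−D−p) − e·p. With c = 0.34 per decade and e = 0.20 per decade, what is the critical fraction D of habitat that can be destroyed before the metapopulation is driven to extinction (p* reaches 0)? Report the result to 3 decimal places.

The nontrivial equilibrium is p* = (1−D) − e/c; extinction occurs when this hits zero.
So D_crit = 1 − e/c = 1 − 0.20/0.34 = 1 − 0.5882 = 0.4118.
This equals the undisturbed p*, a classic result of Lande's extension.

0.412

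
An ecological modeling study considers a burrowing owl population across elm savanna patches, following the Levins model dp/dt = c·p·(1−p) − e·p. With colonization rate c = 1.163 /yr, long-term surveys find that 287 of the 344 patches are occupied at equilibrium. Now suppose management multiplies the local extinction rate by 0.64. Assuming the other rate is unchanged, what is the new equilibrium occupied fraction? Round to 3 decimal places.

Observed p* = 287/344 = 0.83430.
Balance c(1−p*) = e gives e = 1.163×(1 − 0.83430) = 0.19271.
New p* = 1 − e/c = 1 − 0.12333/1.16300 = 0.89396.

0.894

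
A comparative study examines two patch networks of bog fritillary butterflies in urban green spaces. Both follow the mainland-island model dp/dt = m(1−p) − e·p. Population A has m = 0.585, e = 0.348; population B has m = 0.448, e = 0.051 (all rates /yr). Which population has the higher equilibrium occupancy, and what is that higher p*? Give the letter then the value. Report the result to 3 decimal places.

A: p*_A = m/(m+e) = 0.585/0.9330 = 0.6270.
B: p*_B = 0.448/0.4990 = 0.8978.
B is higher at 0.8978.

B, 0.898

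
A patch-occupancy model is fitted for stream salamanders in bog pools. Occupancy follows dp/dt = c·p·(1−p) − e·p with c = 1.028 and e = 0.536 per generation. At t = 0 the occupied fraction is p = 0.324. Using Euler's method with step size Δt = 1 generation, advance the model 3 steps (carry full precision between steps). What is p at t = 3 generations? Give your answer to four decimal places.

Update rule: p ← p + [c·p·(1−p) − e·p]·Δt with Δt = 1.
step 1: Δp = +0.05149, p = 0.37549
step 2: Δp = +0.03980, p = 0.41529
step 3: Δp = +0.02703, p = 0.44232

0.4423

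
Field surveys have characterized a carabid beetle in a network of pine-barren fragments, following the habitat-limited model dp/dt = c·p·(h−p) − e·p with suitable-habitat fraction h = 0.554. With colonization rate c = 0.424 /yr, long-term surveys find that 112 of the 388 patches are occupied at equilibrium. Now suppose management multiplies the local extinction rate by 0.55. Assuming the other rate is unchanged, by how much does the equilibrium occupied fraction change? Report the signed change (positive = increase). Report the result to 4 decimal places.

Observed p* = 112/388 = 0.28866.
Balance c(h−p*) = e gives e = 0.424×(0.554 − 0.28866) = 0.11250.
New p* = 0.554 − e/c = 0.554 − 0.06188/0.42400 = 0.40806.
Δp* = 0.40806 − 0.28866 = +0.11940.

0.1194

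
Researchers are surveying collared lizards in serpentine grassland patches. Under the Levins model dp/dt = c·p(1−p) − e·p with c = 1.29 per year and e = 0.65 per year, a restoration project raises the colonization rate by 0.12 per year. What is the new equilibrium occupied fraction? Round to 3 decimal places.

0.539

Before: p* = 1 − 0.65/1.29 = 0.4961.
After the change, c = 1.41, e = 0.65, so p* = 1 − 0.65/1.41 = 0.5390.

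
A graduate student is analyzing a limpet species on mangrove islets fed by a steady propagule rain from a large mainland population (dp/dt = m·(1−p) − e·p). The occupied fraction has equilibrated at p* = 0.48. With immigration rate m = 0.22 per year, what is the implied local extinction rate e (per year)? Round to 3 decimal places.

0.238

At equilibrium m(1−p*) = e·p*, so e = m(1−p*)/p*.
e = 0.22 × 0.5200 / 0.48 = 0.2383.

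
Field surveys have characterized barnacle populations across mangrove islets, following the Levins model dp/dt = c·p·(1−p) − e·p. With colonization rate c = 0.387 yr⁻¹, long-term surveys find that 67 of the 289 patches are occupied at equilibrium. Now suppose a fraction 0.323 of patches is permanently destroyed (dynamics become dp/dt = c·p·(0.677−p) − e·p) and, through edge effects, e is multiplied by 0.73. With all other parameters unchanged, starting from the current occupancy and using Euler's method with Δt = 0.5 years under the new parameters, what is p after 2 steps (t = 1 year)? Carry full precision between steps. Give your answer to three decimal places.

0.222

Observed p* = 67/289 = 0.23183.
Balance c(1−p*) = e gives e = 0.387×(1 − 0.23183) = 0.29728.
Starting from p₀ = 0.23183; update p ← p + (dp/dt)·Δt with the new parameters.
  1  |  dp/dt·Δt = -0.005186  |  p_1 = 0.226648
  2  |  dp/dt·Δt = -0.004842  |  p_2 = 0.221806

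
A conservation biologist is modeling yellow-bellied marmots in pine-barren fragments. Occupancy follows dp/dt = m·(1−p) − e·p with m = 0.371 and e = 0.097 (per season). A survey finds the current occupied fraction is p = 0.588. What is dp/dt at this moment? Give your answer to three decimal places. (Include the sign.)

Colonization term: m·(1−p) = 0.371×0.4120 = 0.15285.
Extinction term: e·p = 0.05704.
dp/dt = 0.15285 − 0.05704 = 0.09582.

0.096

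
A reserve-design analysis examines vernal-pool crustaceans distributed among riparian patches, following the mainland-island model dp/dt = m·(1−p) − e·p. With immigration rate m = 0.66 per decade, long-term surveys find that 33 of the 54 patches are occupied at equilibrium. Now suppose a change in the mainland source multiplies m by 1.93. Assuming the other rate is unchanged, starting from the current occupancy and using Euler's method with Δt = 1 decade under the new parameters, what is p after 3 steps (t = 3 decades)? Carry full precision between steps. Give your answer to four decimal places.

Observed p* = 33/54 = 0.61111.
Balance m(1−p*) = e·p* gives e = m(1−p*)/p* = 0.66×0.38889/0.61111 = 0.42000.
Starting from p₀ = 0.61111; update p ← p + (dp/dt)·Δt with the new parameters.
  1  |  dp/dt·Δt = +0.238700  |  p_1 = 0.849811
  2  |  dp/dt·Δt = -0.165610  |  p_2 = 0.684201
  3  |  dp/dt·Δt = +0.114900  |  p_3 = 0.799101

0.7991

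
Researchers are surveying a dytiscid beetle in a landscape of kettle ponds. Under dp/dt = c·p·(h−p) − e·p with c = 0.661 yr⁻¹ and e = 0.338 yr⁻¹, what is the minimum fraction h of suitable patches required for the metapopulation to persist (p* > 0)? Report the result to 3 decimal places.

p* = h − e/c is positive only when h > e/c.
h_min = e/c = 0.338/0.661 = 0.5113.

0.511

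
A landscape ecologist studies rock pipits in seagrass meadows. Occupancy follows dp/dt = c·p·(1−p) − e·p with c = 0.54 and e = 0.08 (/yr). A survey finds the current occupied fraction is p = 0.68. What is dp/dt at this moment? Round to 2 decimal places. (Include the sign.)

Colonization term: c·p·(1−p) = 0.54×0.68×0.3200 = 0.11750.
Extinction term: e·p = 0.05440.
dp/dt = 0.11750 − 0.05440 = 0.06310.

0.06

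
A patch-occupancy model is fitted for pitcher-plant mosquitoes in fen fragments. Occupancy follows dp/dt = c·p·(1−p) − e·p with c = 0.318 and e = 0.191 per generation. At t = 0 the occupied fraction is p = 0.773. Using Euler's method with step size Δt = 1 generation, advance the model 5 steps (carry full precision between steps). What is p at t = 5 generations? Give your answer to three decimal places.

Update rule: p ← p + [c·p·(1−p) − e·p]·Δt with Δt = 1.
  1  |  dp/dt·Δt = -0.091843  |  p_1 = 0.681157
  2  |  dp/dt·Δt = -0.061037  |  p_2 = 0.620120
  3  |  dp/dt·Δt = -0.043531  |  p_3 = 0.576589
  4  |  dp/dt·Δt = -0.032494  |  p_4 = 0.544095
  5  |  dp/dt·Δt = -0.025040  |  p_5 = 0.519054

0.519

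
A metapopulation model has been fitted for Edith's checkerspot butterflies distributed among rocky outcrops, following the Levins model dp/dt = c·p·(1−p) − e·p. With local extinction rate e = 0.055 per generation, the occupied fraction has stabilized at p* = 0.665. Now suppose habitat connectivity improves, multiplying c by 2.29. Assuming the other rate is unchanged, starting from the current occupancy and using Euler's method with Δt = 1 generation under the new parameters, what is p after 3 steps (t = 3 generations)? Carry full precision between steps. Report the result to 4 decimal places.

0.7793

Balance c(1−p*) = e gives c = e/(1 − 0.66500) = 0.055/0.33500 = 0.16418.
Starting from p₀ = 0.66500; update p ← p + (dp/dt)·Δt with the new parameters.
t = 1: p = 0.66500 + (+0.04718) = 0.71218
t = 2: p = 0.71218 + (+0.03790) = 0.75008
t = 3: p = 0.75008 + (+0.02923) = 0.77930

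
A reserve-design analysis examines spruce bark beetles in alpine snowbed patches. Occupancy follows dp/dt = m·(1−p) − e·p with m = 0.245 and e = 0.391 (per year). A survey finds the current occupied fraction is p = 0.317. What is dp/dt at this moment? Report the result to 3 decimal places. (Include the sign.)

Colonization term: m·(1−p) = 0.245×0.6830 = 0.16734.
Extinction term: e·p = 0.12395.
dp/dt = 0.16734 − 0.12395 = 0.04339.

0.043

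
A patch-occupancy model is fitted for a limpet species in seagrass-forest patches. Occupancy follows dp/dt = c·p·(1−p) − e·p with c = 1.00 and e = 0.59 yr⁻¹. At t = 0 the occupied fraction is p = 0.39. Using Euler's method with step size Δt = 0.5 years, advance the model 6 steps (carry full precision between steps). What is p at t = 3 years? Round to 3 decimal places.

Update rule: p ← p + [c·p·(1−p) − e·p]·Δt with Δt = 0.5.
t = 0.5: p = 0.39000 + (+0.00390) = 0.39390
t = 1: p = 0.39390 + (+0.00317) = 0.39707
t = 1.5: p = 0.39707 + (+0.00257) = 0.39964
t = 2: p = 0.39964 + (+0.00207) = 0.40171
t = 2.5: p = 0.40171 + (+0.00167) = 0.40337
t = 3: p = 0.40337 + (+0.00134) = 0.40471

0.405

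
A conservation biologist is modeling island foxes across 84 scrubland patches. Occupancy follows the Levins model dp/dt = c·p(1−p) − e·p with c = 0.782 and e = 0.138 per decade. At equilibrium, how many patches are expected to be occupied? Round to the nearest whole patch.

p* = 1 − e/c = 1 − 0.138/0.782 = 0.8235.
Expected occupied patches = N × p* = 84 × 0.8235 = 69.18 ≈ 69.

69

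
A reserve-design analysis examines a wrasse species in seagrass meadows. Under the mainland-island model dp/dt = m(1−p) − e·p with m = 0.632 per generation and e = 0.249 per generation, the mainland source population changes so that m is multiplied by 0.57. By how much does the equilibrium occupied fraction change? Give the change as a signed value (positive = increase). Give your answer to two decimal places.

-0.13

Before: p* = 0.632/(0.632+0.249) = 0.7174.
After: m = 0.36024, e = 0.249; p* = 0.36024/0.6092 = 0.5913.
Δp* = 0.5913 − 0.7174 = -0.1261.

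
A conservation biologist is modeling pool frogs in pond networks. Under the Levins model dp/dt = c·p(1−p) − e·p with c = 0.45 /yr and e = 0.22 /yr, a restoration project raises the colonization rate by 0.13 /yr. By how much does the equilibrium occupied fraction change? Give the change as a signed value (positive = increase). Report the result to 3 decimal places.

Before: p* = 1 − 0.22/0.45 = 0.5111.
After the change, c = 0.58, e = 0.22, so p* = 1 − 0.22/0.58 = 0.6207.
Δp* = 0.6207 − 0.5111 = +0.1096.

0.110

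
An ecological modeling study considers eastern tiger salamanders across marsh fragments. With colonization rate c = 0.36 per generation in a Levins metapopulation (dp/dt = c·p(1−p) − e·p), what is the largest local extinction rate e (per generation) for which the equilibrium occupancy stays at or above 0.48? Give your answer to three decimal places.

1 − e/c ≥ 0.48 ⇒ e ≤ c(1 − 0.48) = 0.36 × 0.5200.
e_max = 0.1872.

0.187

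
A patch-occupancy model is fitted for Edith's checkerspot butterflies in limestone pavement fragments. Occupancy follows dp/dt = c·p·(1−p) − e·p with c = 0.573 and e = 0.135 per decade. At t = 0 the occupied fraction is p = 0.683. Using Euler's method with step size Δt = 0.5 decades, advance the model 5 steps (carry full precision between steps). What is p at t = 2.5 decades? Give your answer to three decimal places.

0.738

Update rule: p ← p + [c·p·(1−p) − e·p]·Δt with Δt = 0.5.
t = 0.5: p = 0.68300 + (+0.01593) = 0.69893
t = 1: p = 0.69893 + (+0.01311) = 0.71204
t = 1.5: p = 0.71204 + (+0.01068) = 0.72272
t = 2: p = 0.72272 + (+0.00863) = 0.73135
t = 2.5: p = 0.73135 + (+0.00692) = 0.73827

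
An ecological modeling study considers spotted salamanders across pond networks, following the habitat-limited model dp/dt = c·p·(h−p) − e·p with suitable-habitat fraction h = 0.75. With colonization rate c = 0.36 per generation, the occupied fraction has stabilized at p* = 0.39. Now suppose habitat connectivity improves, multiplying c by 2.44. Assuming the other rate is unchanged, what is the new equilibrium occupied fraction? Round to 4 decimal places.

0.6025

Balance c(h−p*) = e gives e = 0.36×(0.75 − 0.39000) = 0.12960.
New p* = 0.75 − e/c = 0.75 − 0.12960/0.87840 = 0.60246.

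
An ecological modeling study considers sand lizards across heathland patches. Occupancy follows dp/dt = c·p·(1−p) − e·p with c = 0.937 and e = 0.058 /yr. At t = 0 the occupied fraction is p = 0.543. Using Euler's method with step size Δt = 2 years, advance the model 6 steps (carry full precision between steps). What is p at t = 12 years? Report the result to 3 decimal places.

Update rule: p ← p + [c·p·(1−p) − e·p]·Δt with Δt = 2.
  1  |  dp/dt·Δt = +0.402047  |  p_1 = 0.945047
  2  |  dp/dt·Δt = -0.012303  |  p_2 = 0.932744
  3  |  dp/dt·Δt = +0.009362  |  p_3 = 0.942106
  4  |  dp/dt·Δt = -0.007073  |  p_4 = 0.935034
  5  |  dp/dt·Δt = +0.005374  |  p_5 = 0.940407
  6  |  dp/dt·Δt = -0.004066  |  p_6 = 0.936342

0.936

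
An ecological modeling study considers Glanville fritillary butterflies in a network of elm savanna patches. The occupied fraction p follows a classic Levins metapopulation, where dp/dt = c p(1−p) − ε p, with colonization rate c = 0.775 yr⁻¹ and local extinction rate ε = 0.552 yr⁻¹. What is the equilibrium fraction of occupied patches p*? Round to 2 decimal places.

Setting dp/dt = 0 and dividing through by p* gives c·(1−p*) = ε.
So p* = 1 − ε/c = 1 − 0.552/0.775 = 1 − 0.7123 = 0.2877.

0.29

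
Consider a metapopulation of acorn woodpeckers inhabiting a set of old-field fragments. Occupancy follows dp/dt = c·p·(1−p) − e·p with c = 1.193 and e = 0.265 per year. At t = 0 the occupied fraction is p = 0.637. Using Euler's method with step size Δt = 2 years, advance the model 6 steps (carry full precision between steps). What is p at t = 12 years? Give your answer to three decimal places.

0.743

Update rule: p ← p + [c·p·(1−p) − e·p]·Δt with Δt = 2.
step 1: Δp = +0.21411, p = 0.85111
step 2: Δp = -0.14872, p = 0.70238
step 3: Δp = +0.12651, p = 0.82889
step 4: Δp = -0.10091, p = 0.72799
step 5: Δp = +0.08665, p = 0.81463
step 6: Δp = -0.07146, p = 0.74318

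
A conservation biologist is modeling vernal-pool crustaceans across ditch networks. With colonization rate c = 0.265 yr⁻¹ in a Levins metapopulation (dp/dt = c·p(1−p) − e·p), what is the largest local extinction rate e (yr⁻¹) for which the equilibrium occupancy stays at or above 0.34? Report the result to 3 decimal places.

1 − e/c ≥ 0.34 ⇒ e ≤ c(1 − 0.34) = 0.265 × 0.6600.
e_max = 0.1749.

0.175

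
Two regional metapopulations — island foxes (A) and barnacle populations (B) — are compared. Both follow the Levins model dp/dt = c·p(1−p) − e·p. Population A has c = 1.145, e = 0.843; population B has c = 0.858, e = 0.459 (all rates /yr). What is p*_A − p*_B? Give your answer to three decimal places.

-0.201

A: p*_A = 1 − 0.843/1.145 = 0.2638.
B: p*_B = 1 − 0.459/0.858 = 0.4650.
p*_A − p*_B = 0.2638 − 0.4650 = -0.2013.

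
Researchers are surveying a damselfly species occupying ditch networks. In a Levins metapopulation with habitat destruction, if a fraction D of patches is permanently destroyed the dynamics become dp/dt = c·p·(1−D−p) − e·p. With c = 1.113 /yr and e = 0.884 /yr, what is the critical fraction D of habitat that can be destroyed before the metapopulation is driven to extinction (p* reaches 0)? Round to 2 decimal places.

The nontrivial equilibrium is p* = (1−D) − e/c; extinction occurs when this hits zero.
So D_crit = 1 − e/c = 1 − 0.884/1.113 = 1 − 0.7942 = 0.2058.
Note this equals the original equilibrium occupancy — the Levins extinction-debt result.

0.21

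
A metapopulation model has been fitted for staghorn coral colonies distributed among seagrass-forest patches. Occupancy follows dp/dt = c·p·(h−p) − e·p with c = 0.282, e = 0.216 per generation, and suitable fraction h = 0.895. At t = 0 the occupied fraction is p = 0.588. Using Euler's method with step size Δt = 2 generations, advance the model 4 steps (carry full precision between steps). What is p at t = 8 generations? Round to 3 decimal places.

0.281

Update rule: p ← p + [c·p·(h−p) − e·p]·Δt with Δt = 2.
t = 2: p = 0.58800 + (-0.15220) = 0.43580
t = 4: p = 0.43580 + (-0.07540) = 0.36040
t = 6: p = 0.36040 + (-0.04703) = 0.31337
t = 8: p = 0.31337 + (-0.03258) = 0.28079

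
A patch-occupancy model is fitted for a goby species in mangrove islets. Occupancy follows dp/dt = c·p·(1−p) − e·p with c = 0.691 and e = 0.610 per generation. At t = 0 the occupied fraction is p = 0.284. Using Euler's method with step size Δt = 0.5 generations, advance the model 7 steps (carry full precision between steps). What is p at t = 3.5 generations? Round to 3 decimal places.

Update rule: p ← p + [c·p·(1−p) − e·p]·Δt with Δt = 0.5.
  1  |  dp/dt·Δt = -0.016365  |  p_1 = 0.267635
  2  |  dp/dt·Δt = -0.013908  |  p_2 = 0.253727
  3  |  dp/dt·Δt = -0.011966  |  p_3 = 0.241760
  4  |  dp/dt·Δt = -0.010403  |  p_4 = 0.231358
  5  |  dp/dt·Δt = -0.009123  |  p_5 = 0.222235
  6  |  dp/dt·Δt = -0.008063  |  p_6 = 0.214171
  7  |  dp/dt·Δt = -0.007174  |  p_7 = 0.206997

0.207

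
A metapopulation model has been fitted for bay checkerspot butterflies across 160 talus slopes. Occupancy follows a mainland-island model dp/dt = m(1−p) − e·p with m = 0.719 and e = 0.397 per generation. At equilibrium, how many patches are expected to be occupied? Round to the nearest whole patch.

p* = m/(m+e) = 0.719/1.1160 = 0.6443.
Expected occupied patches = N × p* = 160 × 0.6443 = 103.08 ≈ 103.

103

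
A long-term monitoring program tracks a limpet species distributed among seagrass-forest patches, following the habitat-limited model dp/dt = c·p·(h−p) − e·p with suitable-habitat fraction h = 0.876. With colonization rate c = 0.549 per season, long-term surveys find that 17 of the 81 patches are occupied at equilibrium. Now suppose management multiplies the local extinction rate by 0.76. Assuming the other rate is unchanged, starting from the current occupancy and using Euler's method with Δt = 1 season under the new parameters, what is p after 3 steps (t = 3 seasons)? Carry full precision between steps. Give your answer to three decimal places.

Observed p* = 17/81 = 0.20988.
Balance c(h−p*) = e gives e = 0.549×(0.876 − 0.20988) = 0.36570.
Starting from p₀ = 0.20988; update p ← p + (dp/dt)·Δt with the new parameters.
p: 0.20988 → 0.22830  (Δp = +0.01842)
p: 0.22830 → 0.24603  (Δp = +0.01773)
p: 0.24603 → 0.26274  (Δp = +0.01671)

0.263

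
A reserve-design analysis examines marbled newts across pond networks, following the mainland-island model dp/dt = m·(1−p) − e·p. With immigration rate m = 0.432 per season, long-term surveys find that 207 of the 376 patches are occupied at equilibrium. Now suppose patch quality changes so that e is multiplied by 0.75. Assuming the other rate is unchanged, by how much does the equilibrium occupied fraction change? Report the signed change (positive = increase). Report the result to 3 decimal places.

0.070

Observed p* = 207/376 = 0.55053.
Balance m(1−p*) = e·p* gives e = m(1−p*)/p* = 0.432×0.44947/0.55053 = 0.35270.
New p* = m/(m+e) = 0.43200/(0.43200+0.26453) = 0.62022.
Δp* = 0.62022 − 0.55053 = +0.06969.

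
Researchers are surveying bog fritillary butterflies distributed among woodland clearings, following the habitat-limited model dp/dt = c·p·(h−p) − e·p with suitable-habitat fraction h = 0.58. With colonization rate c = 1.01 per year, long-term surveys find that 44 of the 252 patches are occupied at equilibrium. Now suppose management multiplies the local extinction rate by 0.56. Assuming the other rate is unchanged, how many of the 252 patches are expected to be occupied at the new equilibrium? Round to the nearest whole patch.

89

Observed p* = 44/252 = 0.17460.
Balance c(h−p*) = e gives e = 1.01×(0.58 − 0.17460) = 0.40945.
New p* = 0.58 − e/c = 0.58 − 0.22929/1.01000 = 0.35298.
Expected occupied = 252 × 0.35298 = 88.95 ≈ 89.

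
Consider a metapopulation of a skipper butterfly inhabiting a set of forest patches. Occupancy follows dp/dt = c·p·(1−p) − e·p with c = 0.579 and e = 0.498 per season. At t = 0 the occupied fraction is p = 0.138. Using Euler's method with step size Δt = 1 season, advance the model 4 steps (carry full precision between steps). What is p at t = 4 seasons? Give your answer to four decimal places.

0.1385

Update rule: p ← p + [c·p·(1−p) − e·p]·Δt with Δt = 1.
  1  |  dp/dt·Δt = +0.000152  |  p_1 = 0.138152
  2  |  dp/dt·Δt = +0.000140  |  p_2 = 0.138291
  3  |  dp/dt·Δt = +0.000129  |  p_3 = 0.138420
  4  |  dp/dt·Δt = +0.000118  |  p_4 = 0.138538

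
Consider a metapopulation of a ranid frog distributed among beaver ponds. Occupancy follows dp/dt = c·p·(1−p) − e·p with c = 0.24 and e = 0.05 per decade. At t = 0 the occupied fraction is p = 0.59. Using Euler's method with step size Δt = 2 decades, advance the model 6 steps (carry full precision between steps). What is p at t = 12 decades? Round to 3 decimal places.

Update rule: p ← p + [c·p·(1−p) − e·p]·Δt with Δt = 2.
t = 2: p = 0.59000 + (+0.05711) = 0.64711
t = 4: p = 0.64711 + (+0.04490) = 0.69201
t = 6: p = 0.69201 + (+0.03310) = 0.72511
t = 8: p = 0.72511 + (+0.02316) = 0.74828
t = 10: p = 0.74828 + (+0.01558) = 0.76386
t = 12: p = 0.76386 + (+0.01019) = 0.77406

0.774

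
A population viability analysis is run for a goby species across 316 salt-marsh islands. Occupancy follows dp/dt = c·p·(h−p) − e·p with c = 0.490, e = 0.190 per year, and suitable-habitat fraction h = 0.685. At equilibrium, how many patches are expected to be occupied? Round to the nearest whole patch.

94

p* = h − e/c = 0.685 − 0.3878 = 0.2972.
Expected occupied patches = N × p* = 316 × 0.2972 = 93.93 ≈ 94.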